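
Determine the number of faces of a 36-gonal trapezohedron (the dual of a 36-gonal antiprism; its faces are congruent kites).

The n-trapezohedron (dual of the n-antiprism) has V = 2·36 + 2 = 74, E = 4·36 = 144, F = 2·36 = 72.

72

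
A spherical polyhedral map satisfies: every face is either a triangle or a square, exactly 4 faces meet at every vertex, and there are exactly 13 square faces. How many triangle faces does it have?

Let x be the number of triangles; then F = 13 + x.
Edge–face incidences: 2E = 4·13 + 3·x = 52 + 3x.
Every vertex has degree 4, so 4V = 2E.
Euler: V − E + F = 2 ⇒ (2E)/4 − E + (13 + x) = 2.
Multiply by 8: 2·(2E) − 4·(2E) + 8·(13 + x) = 16, i.e. 104 + 8x − 2·(52 + 3x) = 16.
Collecting terms: 2x = 16, so x = 8.
Then 2E = 52 + 3·8 = 76, so E = 38, V = 2E/4 = 19, F = 13 + 8 = 21.

8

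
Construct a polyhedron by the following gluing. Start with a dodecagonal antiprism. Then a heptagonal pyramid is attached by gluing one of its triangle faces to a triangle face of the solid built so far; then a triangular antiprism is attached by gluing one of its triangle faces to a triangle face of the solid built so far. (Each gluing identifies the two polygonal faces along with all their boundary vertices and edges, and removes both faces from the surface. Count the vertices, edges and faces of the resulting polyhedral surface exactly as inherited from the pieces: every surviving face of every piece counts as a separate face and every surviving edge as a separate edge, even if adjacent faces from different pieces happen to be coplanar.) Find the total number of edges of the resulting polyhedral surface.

A dodecagonal antiprism: V=24, E=48, F=26.
Attach a heptagonal pyramid (V=8, E=14, F=8) along a 3-gon: merge 3 vertices and 3 edges, delete both glued faces → V=29, E=59, F=32.
Attach a triangular antiprism (V=6, E=12, F=8) along a 3-gon: merge 3 vertices and 3 edges, delete both glued faces → V=32, E=68, F=38.
Check: V − E + F = 32 − 68 + 38 = 2.

68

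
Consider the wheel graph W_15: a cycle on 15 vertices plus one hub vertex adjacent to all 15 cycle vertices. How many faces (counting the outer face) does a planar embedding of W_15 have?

16

W_15 has V = 15 + 1 = 16 vertices and E = 2·15 = 30 edges.
By Euler's formula F = 2 − V + E = 2 − 16 + 30 = 16.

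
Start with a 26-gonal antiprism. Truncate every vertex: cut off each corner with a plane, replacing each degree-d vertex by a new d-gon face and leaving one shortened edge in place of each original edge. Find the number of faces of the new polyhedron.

106

The base solid has V = 52, E = 104, F = 54.
Truncation replaces each original edge-end by a new vertex, so V′ = 2E = 208.
Each original edge survives, and each old vertex of degree d contributes d new edges; summing degrees gives Σd = 2E, so E′ = E + 2E = 3E = 312.
Each original face survives and each original vertex becomes one new face: F′ = F + V = 106.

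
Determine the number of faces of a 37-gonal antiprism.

76

An antiprism on an n-gon has two n-gon caps and 2n triangles: V = 2·37 = 74, E = 4·37 = 148, F = 2·37 + 2 = 76.
Check: V − E + F = 74 − 148 + 76 = 2.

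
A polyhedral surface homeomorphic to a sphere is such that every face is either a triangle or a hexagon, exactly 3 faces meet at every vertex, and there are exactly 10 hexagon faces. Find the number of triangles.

Let x be the number of triangles; then F = 10 + x.
Edge–face incidences: 2E = 6·10 + 3·x = 60 + 3x.
Every vertex has degree 3, so 3V = 2E.
Euler: V − E + F = 2 ⇒ (2E)/3 − E + (10 + x) = 2.
Multiply by 6: 2·(2E) − 3·(2E) + 6·(10 + x) = 12, i.e. 60 + 6x − (60 + 3x) = 12.
Collecting terms: 3x = 12, so x = 4.
Then 2E = 60 + 3·4 = 72, so E = 36, V = 2E/3 = 24, F = 10 + 4 = 14.

4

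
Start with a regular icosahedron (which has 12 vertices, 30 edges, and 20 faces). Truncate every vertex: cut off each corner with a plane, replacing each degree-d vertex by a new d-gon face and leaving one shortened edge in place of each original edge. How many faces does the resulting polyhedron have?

32

Truncation replaces each original edge-end by a new vertex, so V′ = 2E = 60.
Each original edge survives, and each old vertex of degree d contributes d new edges; summing degrees gives Σd = 2E, so E′ = E + 2E = 3E = 90.
Each original face survives and each original vertex becomes one new face: F′ = F + V = 32.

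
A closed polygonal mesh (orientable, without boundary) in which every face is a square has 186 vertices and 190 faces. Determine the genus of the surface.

3

Every face is a square, so 2E = 4·190 = 760, giving E = 380.
χ = V − E + F = 186 − 380 + 190 = -4.
For a closed orientable surface χ = 2 − 2g, so g = (2 − (-4))/2 = 3.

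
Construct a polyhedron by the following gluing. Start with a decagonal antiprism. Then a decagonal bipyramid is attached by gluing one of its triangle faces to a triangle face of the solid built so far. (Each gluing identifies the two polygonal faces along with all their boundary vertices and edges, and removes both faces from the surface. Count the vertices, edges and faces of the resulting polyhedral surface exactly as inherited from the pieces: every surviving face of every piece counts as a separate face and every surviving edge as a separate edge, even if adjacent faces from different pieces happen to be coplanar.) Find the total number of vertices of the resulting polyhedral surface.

A decagonal antiprism: V=20, E=40, F=22.
Attach a decagonal bipyramid (V=12, E=30, F=20) along a 3-gon: merge 3 vertices and 3 edges, delete both glued faces → V=29, E=67, F=40.
Check: V − E + F = 29 − 67 + 40 = 2.

29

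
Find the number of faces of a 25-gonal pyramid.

26

A pyramid on an n-gon base has one n-gon and n triangles: V = 25 + 1 = 26, E = 2·25 = 50, F = 25 + 1 = 26.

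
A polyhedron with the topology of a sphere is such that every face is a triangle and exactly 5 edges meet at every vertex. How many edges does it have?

30

Each face has 3 edges and each edge borders two faces, so 2E = 3F.
Each vertex has degree 5, so 5V = 2E and hence V = 3F/5.
Euler: V − E + F = 2 ⇒ (3F/5) − (3F/2) + F = 2.
Multiply by 10: (6 − 15 + 10)F = 20, i.e. 1F = 20.
So F = 20, E = 3·20/2 = 30, V = 3·20/5 = 12.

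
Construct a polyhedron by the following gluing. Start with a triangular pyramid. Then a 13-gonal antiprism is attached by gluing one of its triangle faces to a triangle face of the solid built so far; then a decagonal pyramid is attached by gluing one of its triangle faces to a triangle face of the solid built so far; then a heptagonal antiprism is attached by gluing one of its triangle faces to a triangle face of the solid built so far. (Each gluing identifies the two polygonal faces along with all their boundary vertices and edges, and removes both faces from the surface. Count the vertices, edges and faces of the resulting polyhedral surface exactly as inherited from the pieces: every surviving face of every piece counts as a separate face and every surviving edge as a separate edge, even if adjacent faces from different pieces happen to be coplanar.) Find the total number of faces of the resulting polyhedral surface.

53

A triangular pyramid: V=4, E=6, F=4.
Attach a 13-gonal antiprism (V=26, E=52, F=28) along a 3-gon: merge 3 vertices and 3 edges, delete both glued faces → V=27, E=55, F=30.
Attach a decagonal pyramid (V=11, E=20, F=11) along a 3-gon: merge 3 vertices and 3 edges, delete both glued faces → V=35, E=72, F=39.
Attach a heptagonal antiprism (V=14, E=28, F=16) along a 3-gon: merge 3 vertices and 3 edges, delete both glued faces → V=46, E=97, F=53.
Check: V − E + F = 46 − 97 + 53 = 2.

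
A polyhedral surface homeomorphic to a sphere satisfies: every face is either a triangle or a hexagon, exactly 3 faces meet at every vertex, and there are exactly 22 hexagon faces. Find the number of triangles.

4

Let x be the number of triangles; then F = 22 + x.
Edge–face incidences: 2E = 6·22 + 3·x = 132 + 3x.
Every vertex has degree 3, so 3V = 2E.
Euler: V − E + F = 2 ⇒ (2E)/3 − E + (22 + x) = 2.
Multiply by 6: 2·(2E) − 3·(2E) + 6·(22 + x) = 12, i.e. 132 + 6x − (132 + 3x) = 12.
Collecting terms: 3x = 12, so x = 4.
Then 2E = 132 + 3·4 = 144, so E = 72, V = 2E/3 = 48, F = 22 + 4 = 26.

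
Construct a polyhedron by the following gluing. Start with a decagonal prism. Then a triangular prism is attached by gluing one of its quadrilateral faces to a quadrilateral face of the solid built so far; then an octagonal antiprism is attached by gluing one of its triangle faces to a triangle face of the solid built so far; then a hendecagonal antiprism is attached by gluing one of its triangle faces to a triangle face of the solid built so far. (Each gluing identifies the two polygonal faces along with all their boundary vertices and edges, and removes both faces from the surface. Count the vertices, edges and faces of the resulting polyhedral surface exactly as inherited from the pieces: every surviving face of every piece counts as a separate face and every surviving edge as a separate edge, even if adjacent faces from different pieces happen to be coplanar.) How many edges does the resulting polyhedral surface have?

105

A decagonal prism: V=20, E=30, F=12.
Attach a triangular prism (V=6, E=9, F=5) along a 4-gon: merge 4 vertices and 4 edges, delete both glued faces → V=22, E=35, F=15.
Attach an octagonal antiprism (V=16, E=32, F=18) along a 3-gon: merge 3 vertices and 3 edges, delete both glued faces → V=35, E=64, F=31.
Attach a hendecagonal antiprism (V=22, E=44, F=24) along a 3-gon: merge 3 vertices and 3 edges, delete both glued faces → V=54, E=105, F=53.
Check: V − E + F = 54 − 105 + 53 = 2.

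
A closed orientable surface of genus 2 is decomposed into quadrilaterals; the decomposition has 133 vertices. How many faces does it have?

135

χ = 2 − 2·2 = -2, and every face is a square so 4F = 2E.
V − E + F = -2 with E = 4F/2 gives 133 − (4/2 − 1)·F = -2, so F = 135 and E = 270.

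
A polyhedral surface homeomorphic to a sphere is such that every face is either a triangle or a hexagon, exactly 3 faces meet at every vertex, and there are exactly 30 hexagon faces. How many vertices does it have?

64

Let x be the number of triangles; then F = 30 + x.
Edge–face incidences: 2E = 6·30 + 3·x = 180 + 3x.
Every vertex has degree 3, so 3V = 2E.
Euler: V − E + F = 2 ⇒ (2E)/3 − E + (30 + x) = 2.
Multiply by 6: 2·(2E) − 3·(2E) + 6·(30 + x) = 12, i.e. 180 + 6x − (180 + 3x) = 12.
Collecting terms: 3x = 12, so x = 4.
Then 2E = 180 + 3·4 = 192, so E = 96, V = 2E/3 = 64, F = 30 + 4 = 34.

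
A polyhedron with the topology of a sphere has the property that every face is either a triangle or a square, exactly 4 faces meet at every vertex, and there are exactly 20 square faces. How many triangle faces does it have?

8

Let x be the number of triangles; then F = 20 + x.
Edge–face incidences: 2E = 4·20 + 3·x = 80 + 3x.
Every vertex has degree 4, so 4V = 2E.
Euler: V − E + F = 2 ⇒ (2E)/4 − E + (20 + x) = 2.
Multiply by 8: 2·(2E) − 4·(2E) + 8·(20 + x) = 16, i.e. 160 + 8x − 2·(80 + 3x) = 16.
Collecting terms: 2x = 16, so x = 8.
Then 2E = 80 + 3·8 = 104, so E = 52, V = 2E/4 = 26, F = 20 + 8 = 28.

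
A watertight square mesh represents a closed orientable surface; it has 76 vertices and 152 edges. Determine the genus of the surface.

1

Every face is a square and each edge borders two faces, so 4F = 2·152, giving F = 76.
χ = V − E + F = 76 − 152 + 76 = 0.
For a closed orientable surface χ = 2 − 2g, so g = (2 − (0))/2 = 1.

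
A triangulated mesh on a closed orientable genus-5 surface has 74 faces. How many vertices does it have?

29

χ = 2 − 2·5 = -8, and every face is a triangle so 3F = 2E.
E = 3·74/2 = 111. Then V = -8 + E − F = -8 + 111 − 74 = 29.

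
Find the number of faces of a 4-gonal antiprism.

An antiprism on an n-gon has two n-gon caps and 2n triangles: V = 2·4 = 8, E = 4·4 = 16, F = 2·4 + 2 = 10.
Check: V − E + F = 8 − 16 + 10 = 2.

10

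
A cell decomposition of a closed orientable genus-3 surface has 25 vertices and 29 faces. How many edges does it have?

58

For a closed orientable surface of genus 3, χ = 2 − 2·3 = -4.
E = V + F − (-4) = 25 + 29 − (-4) = 58.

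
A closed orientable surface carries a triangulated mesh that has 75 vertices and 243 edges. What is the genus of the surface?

Every face is a triangle and each edge borders two faces, so 3F = 2·243, giving F = 162.
χ = V − E + F = 75 − 243 + 162 = -6.
For a closed orientable surface χ = 2 − 2g, so g = (2 − (-6))/2 = 4.

4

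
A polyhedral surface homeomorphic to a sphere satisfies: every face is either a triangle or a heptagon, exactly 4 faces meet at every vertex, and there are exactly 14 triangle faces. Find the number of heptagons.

Let x be the number of heptagons; then F = 14 + x.
Edge–face incidences: 2E = 3·14 + 7·x = 42 + 7x.
Every vertex has degree 4, so 4V = 2E.
Euler: V − E + F = 2 ⇒ (2E)/4 − E + (14 + x) = 2.
Multiply by 8: 2·(2E) − 4·(2E) + 8·(14 + x) = 16, i.e. 112 + 8x − 2·(42 + 7x) = 16.
Collecting terms: −6x + 28 = 16, so −6x = −12, so x = 2.
Then 2E = 42 + 7·2 = 56, so E = 28, V = 2E/4 = 14, F = 14 + 2 = 16.

2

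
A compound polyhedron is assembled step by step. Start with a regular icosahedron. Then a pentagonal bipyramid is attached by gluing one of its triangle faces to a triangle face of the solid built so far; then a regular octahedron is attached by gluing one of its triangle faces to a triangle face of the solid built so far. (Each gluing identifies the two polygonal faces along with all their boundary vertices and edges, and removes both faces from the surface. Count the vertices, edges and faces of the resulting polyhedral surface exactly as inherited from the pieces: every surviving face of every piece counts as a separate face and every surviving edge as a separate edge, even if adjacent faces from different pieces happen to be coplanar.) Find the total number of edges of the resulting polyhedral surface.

51

A regular icosahedron: V=12, E=30, F=20.
Attach a pentagonal bipyramid (V=7, E=15, F=10) along a 3-gon: merge 3 vertices and 3 edges, delete both glued faces → V=16, E=42, F=28.
Attach a regular octahedron (V=6, E=12, F=8) along a 3-gon: merge 3 vertices and 3 edges, delete both glued faces → V=19, E=51, F=34.
Check: V − E + F = 19 − 51 + 34 = 2.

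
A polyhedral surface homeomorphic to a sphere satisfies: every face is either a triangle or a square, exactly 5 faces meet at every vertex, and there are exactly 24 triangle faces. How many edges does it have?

Let x be the number of squares; then F = 24 + x.
Edge–face incidences: 2E = 3·24 + 4·x = 72 + 4x.
Every vertex has degree 5, so 5V = 2E.
Euler: V − E + F = 2 ⇒ (2E)/5 − E + (24 + x) = 2.
Multiply by 10: 2·(2E) − 5·(2E) + 10·(24 + x) = 20, i.e. 240 + 10x − 3·(72 + 4x) = 20.
Collecting terms: −2x + 24 = 20, so −2x = −4, so x = 2.
Then 2E = 72 + 4·2 = 80, so E = 40, V = 2E/5 = 16, F = 24 + 2 = 26.

40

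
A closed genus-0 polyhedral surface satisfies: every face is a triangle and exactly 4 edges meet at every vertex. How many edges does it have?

Each face has 3 edges and each edge borders two faces, so 2E = 3F.
Each vertex has degree 4, so 4V = 2E and hence V = 3F/4.
Euler: V − E + F = 2 ⇒ (3F/4) − (3F/2) + F = 2.
Multiply by 8: (6 − 12 + 8)F = 16, i.e. 2F = 16.
So F = 8, E = 3·8/2 = 12, V = 3·8/4 = 6.

12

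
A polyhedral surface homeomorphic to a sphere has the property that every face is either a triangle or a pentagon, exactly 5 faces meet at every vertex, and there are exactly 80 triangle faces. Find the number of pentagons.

12

Let x be the number of pentagons; then F = 80 + x.
Edge–face incidences: 2E = 3·80 + 5·x = 240 + 5x.
Every vertex has degree 5, so 5V = 2E.
Euler: V − E + F = 2 ⇒ (2E)/5 − E + (80 + x) = 2.
Multiply by 10: 2·(2E) − 5·(2E) + 10·(80 + x) = 20, i.e. 800 + 10x − 3·(240 + 5x) = 20.
Collecting terms: −5x + 80 = 20, so −5x = −60, so x = 12.
Then 2E = 240 + 5·12 = 300, so E = 150, V = 2E/5 = 60, F = 80 + 12 = 92.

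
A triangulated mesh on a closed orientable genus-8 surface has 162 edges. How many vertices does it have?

40

χ = 2 − 2·8 = -14, and every face is a triangle so 3F = 2E.
F = 2E/3 = 108. Then V = -14 + E − F = -14 + 162 − 108 = 40.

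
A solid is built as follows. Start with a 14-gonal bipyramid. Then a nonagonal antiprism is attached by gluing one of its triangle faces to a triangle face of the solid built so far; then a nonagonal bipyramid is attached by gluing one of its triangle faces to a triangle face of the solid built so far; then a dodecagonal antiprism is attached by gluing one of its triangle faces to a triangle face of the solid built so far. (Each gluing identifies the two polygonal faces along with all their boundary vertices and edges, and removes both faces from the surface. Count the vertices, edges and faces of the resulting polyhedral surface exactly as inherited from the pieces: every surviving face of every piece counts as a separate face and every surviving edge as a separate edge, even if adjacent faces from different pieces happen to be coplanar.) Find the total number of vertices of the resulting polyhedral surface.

60

A 14-gonal bipyramid: V=16, E=42, F=28.
Attach a nonagonal antiprism (V=18, E=36, F=20) along a 3-gon: merge 3 vertices and 3 edges, delete both glued faces → V=31, E=75, F=46.
Attach a nonagonal bipyramid (V=11, E=27, F=18) along a 3-gon: merge 3 vertices and 3 edges, delete both glued faces → V=39, E=99, F=62.
Attach a dodecagonal antiprism (V=24, E=48, F=26) along a 3-gon: merge 3 vertices and 3 edges, delete both glued faces → V=60, E=144, F=86.
Check: V − E + F = 60 − 144 + 86 = 2.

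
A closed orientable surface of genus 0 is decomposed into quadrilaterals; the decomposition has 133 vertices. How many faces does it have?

χ = 2 − 2·0 = 2, and every face is a square so 4F = 2E.
V − E + F = 2 with E = 4F/2 gives 133 − (4/2 − 1)·F = 2, so F = 131 and E = 262.

131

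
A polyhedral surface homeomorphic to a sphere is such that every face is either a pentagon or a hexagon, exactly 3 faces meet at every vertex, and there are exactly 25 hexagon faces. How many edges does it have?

105

Let x be the number of pentagons; then F = 25 + x.
Edge–face incidences: 2E = 6·25 + 5·x = 150 + 5x.
Every vertex has degree 3, so 3V = 2E.
Euler: V − E + F = 2 ⇒ (2E)/3 − E + (25 + x) = 2.
Multiply by 6: 2·(2E) − 3·(2E) + 6·(25 + x) = 12, i.e. 150 + 6x − (150 + 5x) = 12.
Collecting terms: x = 12.
Then 2E = 150 + 5·12 = 210, so E = 105, V = 2E/3 = 70, F = 25 + 12 = 37.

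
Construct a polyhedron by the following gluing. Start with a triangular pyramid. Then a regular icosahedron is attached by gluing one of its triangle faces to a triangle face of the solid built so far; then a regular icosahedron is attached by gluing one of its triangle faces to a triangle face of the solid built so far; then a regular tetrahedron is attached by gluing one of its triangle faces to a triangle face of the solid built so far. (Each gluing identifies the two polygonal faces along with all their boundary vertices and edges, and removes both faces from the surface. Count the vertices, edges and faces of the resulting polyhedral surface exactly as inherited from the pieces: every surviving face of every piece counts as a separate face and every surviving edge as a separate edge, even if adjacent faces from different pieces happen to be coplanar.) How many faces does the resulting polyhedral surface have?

A triangular pyramid: V=4, E=6, F=4.
Attach a regular icosahedron (V=12, E=30, F=20) along a 3-gon: merge 3 vertices and 3 edges, delete both glued faces → V=13, E=33, F=22.
Attach a regular icosahedron (V=12, E=30, F=20) along a 3-gon: merge 3 vertices and 3 edges, delete both glued faces → V=22, E=60, F=40.
Attach a regular tetrahedron (V=4, E=6, F=4) along a 3-gon: merge 3 vertices and 3 edges, delete both glued faces → V=23, E=63, F=42.
Check: V − E + F = 23 − 63 + 42 = 2.

42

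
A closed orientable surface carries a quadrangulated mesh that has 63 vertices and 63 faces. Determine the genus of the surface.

Every face is a square, so 2E = 4·63 = 252, giving E = 126.
χ = V − E + F = 63 − 126 + 63 = 0.
For a closed orientable surface χ = 2 − 2g, so g = (2 − (0))/2 = 1.

1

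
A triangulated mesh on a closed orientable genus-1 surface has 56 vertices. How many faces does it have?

112

χ = 2 − 2·1 = 0, and every face is a triangle so 3F = 2E.
V − E + F = 0 with E = 3F/2 gives 56 − (3/2 − 1)·F = 0, so F = 112 and E = 168.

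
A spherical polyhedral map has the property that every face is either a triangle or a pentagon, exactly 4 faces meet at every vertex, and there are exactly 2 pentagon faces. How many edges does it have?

20

Let x be the number of triangles; then F = 2 + x.
Edge–face incidences: 2E = 5·2 + 3·x = 10 + 3x.
Every vertex has degree 4, so 4V = 2E.
Euler: V − E + F = 2 ⇒ (2E)/4 − E + (2 + x) = 2.
Multiply by 8: 2·(2E) − 4·(2E) + 8·(2 + x) = 16, i.e. 16 + 8x − 2·(10 + 3x) = 16.
Collecting terms: 2x − 4 = 16, so 2x = 20, so x = 10.
Then 2E = 10 + 3·10 = 40, so E = 20, V = 2E/4 = 10, F = 2 + 10 = 12.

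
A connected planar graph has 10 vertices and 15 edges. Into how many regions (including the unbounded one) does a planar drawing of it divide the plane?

Euler's formula for a connected plane graph: V − E + F = 2, so F = 2 − 10 + 15 = 7.

7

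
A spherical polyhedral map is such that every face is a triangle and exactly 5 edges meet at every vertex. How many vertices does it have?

Each face has 3 edges and each edge borders two faces, so 2E = 3F.
Each vertex has degree 5, so 5V = 2E and hence V = 3F/5.
Euler: V − E + F = 2 ⇒ (3F/5) − (3F/2) + F = 2.
Multiply by 10: (6 − 15 + 10)F = 20, i.e. 1F = 20.
So F = 20, E = 3·20/2 = 30, V = 3·20/5 = 12.

12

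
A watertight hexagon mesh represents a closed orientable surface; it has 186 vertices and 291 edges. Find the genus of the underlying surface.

Every face is a hexagon and each edge borders two faces, so 6F = 2·291, giving F = 97.
χ = V − E + F = 186 − 291 + 97 = -8.
For a closed orientable surface χ = 2 − 2g, so g = (2 − (-8))/2 = 5.

5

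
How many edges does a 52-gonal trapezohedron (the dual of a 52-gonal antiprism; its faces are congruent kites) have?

208

The n-trapezohedron (dual of the n-antiprism) has V = 2·52 + 2 = 106, E = 4·52 = 208, F = 2·52 = 104.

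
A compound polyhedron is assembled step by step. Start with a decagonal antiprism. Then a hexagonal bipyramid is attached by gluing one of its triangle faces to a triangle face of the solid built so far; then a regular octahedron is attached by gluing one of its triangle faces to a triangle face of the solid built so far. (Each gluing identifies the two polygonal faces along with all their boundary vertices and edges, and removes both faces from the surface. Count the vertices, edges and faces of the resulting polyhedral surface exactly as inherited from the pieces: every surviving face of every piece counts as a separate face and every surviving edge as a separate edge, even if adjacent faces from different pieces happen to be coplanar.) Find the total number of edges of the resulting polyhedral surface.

A decagonal antiprism: V=20, E=40, F=22.
Attach a hexagonal bipyramid (V=8, E=18, F=12) along a 3-gon: merge 3 vertices and 3 edges, delete both glued faces → V=25, E=55, F=32.
Attach a regular octahedron (V=6, E=12, F=8) along a 3-gon: merge 3 vertices and 3 edges, delete both glued faces → V=28, E=64, F=38.
Check: V − E + F = 28 − 64 + 38 = 2.

64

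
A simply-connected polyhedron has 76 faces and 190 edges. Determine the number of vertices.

Here V − E + F = 2.
V = 2 + E − F = 2 + 190 − 76 = 116.

116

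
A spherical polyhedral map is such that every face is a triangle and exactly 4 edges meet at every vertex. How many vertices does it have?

Each face has 3 edges and each edge borders two faces, so 2E = 3F.
Each vertex has degree 4, so 4V = 2E and hence V = 3F/4.
Euler: V − E + F = 2 ⇒ (3F/4) − (3F/2) + F = 2.
Multiply by 8: (6 − 12 + 8)F = 16, i.e. 2F = 16.
So F = 8, E = 3·8/2 = 12, V = 3·8/4 = 6.

6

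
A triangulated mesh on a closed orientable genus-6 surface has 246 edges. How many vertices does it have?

72

χ = 2 − 2·6 = -10, and every face is a triangle so 3F = 2E.
F = 2E/3 = 164. Then V = -10 + E − F = -10 + 246 − 164 = 72.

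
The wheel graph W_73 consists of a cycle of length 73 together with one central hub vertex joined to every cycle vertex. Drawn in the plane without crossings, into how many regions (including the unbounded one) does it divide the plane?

W_73 has V = 73 + 1 = 74 vertices and E = 2·73 = 146 edges.
By Euler's formula F = 2 − V + E = 2 − 74 + 146 = 74.

74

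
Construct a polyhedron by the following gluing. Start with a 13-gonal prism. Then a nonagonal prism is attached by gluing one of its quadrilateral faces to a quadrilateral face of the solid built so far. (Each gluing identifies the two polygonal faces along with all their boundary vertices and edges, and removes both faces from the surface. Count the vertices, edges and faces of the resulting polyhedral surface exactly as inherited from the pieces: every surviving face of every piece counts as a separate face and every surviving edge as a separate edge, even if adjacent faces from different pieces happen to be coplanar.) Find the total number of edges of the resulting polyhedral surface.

A 13-gonal prism: V=26, E=39, F=15.
Attach a nonagonal prism (V=18, E=27, F=11) along a 4-gon: merge 4 vertices and 4 edges, delete both glued faces → V=40, E=62, F=24.
Check: V − E + F = 40 − 62 + 24 = 2.

62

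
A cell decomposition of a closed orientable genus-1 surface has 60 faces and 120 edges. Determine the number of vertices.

For a closed orientable surface of genus 1, χ = 2 − 2·1 = 0.
V = 0 + E − F = 0 + 120 − 60 = 60.

60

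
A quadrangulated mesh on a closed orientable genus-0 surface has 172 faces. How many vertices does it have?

χ = 2 − 2·0 = 2, and every face is a square so 4F = 2E.
E = 4·172/2 = 344. Then V = 2 + E − F = 2 + 344 − 172 = 174.

174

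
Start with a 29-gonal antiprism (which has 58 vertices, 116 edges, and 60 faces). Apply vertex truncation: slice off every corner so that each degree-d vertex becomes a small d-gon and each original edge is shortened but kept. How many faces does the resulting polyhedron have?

Truncation replaces each original edge-end by a new vertex, so V′ = 2E = 232.
Each original edge survives, and each old vertex of degree d contributes d new edges; summing degrees gives Σd = 2E, so E′ = E + 2E = 3E = 348.
Each original face survives and each original vertex becomes one new face: F′ = F + V = 118.

118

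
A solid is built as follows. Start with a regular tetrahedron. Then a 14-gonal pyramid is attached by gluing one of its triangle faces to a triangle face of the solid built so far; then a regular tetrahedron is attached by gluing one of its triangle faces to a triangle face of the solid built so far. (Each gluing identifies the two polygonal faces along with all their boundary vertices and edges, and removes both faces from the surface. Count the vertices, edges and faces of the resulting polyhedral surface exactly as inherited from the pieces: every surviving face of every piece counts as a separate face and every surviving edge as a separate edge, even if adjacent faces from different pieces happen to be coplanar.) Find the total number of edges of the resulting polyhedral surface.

A regular tetrahedron: V=4, E=6, F=4.
Attach a 14-gonal pyramid (V=15, E=28, F=15) along a 3-gon: merge 3 vertices and 3 edges, delete both glued faces → V=16, E=31, F=17.
Attach a regular tetrahedron (V=4, E=6, F=4) along a 3-gon: merge 3 vertices and 3 edges, delete both glued faces → V=17, E=34, F=19.
Check: V − E + F = 17 − 34 + 19 = 2.

34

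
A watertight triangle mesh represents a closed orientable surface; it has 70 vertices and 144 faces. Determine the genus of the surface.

Every face is a triangle, so 2E = 3·144 = 432, giving E = 216.
χ = V − E + F = 70 − 216 + 144 = -2.
For a closed orientable surface χ = 2 − 2g, so g = (2 − (-2))/2 = 2.

2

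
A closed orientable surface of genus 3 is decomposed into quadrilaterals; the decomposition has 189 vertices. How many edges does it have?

χ = 2 − 2·3 = -4, and every face is a square so 4F = 2E.
V − E + F = -4 with E = 4F/2 gives 189 − (4/2 − 1)·F = -4, so F = 193 and E = 386.

386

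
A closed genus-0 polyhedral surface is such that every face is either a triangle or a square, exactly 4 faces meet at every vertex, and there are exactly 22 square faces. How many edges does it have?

Let x be the number of triangles; then F = 22 + x.
Edge–face incidences: 2E = 4·22 + 3·x = 88 + 3x.
Every vertex has degree 4, so 4V = 2E.
Euler: V − E + F = 2 ⇒ (2E)/4 − E + (22 + x) = 2.
Multiply by 8: 2·(2E) − 4·(2E) + 8·(22 + x) = 16, i.e. 176 + 8x − 2·(88 + 3x) = 16.
Collecting terms: 2x = 16, so x = 8.
Then 2E = 88 + 3·8 = 112, so E = 56, V = 2E/4 = 28, F = 22 + 8 = 30.

56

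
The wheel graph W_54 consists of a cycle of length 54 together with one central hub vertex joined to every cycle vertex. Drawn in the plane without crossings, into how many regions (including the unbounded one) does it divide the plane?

55

W_54 has V = 54 + 1 = 55 vertices and E = 2·54 = 108 edges.
By Euler's formula F = 2 − V + E = 2 − 55 + 108 = 55.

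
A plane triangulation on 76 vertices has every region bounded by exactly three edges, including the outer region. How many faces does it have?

148

In a plane triangulation 3F = 2E and V − E + F = 2, so F = 2V − 4 = 2·76 − 4 = 148.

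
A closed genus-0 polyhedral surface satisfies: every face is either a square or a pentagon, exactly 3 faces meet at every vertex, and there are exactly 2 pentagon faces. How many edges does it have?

15

Let x be the number of squares; then F = 2 + x.
Edge–face incidences: 2E = 5·2 + 4·x = 10 + 4x.
Every vertex has degree 3, so 3V = 2E.
Euler: V − E + F = 2 ⇒ (2E)/3 − E + (2 + x) = 2.
Multiply by 6: 2·(2E) − 3·(2E) + 6·(2 + x) = 12, i.e. 12 + 6x − (10 + 4x) = 12.
Collecting terms: 2x + 2 = 12, so 2x = 10, so x = 5.
Then 2E = 10 + 4·5 = 30, so E = 15, V = 2E/3 = 10, F = 2 + 5 = 7.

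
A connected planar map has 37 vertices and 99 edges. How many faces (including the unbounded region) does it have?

Euler's formula for a connected plane graph: V − E + F = 2, so F = 2 − 37 + 99 = 64.

64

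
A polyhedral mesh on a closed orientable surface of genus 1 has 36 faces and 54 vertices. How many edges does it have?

90

For a closed orientable surface of genus 1, χ = 2 − 2·1 = 0.
E = V + F − (0) = 54 + 36 − (0) = 90.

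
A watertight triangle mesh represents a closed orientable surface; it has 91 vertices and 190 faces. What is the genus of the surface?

3

Every face is a triangle, so 2E = 3·190 = 570, giving E = 285.
χ = V − E + F = 91 − 285 + 190 = -4.
For a closed orientable surface χ = 2 − 2g, so g = (2 − (-4))/2 = 3.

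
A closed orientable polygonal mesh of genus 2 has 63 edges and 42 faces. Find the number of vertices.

19

For a closed orientable surface of genus 2, χ = 2 − 2·2 = -2.
V = -2 + E − F = -2 + 63 − 42 = 19.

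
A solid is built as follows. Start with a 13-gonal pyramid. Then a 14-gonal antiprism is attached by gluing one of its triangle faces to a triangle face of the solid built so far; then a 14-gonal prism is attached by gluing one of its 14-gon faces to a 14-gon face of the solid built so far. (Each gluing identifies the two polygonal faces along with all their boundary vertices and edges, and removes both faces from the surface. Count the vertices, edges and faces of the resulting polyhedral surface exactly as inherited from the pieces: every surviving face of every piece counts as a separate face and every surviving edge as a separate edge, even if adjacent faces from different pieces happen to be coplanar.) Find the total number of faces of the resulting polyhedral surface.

A 13-gonal pyramid: V=14, E=26, F=14.
Attach a 14-gonal antiprism (V=28, E=56, F=30) along a 3-gon: merge 3 vertices and 3 edges, delete both glued faces → V=39, E=79, F=42.
Attach a 14-gonal prism (V=28, E=42, F=16) along a 14-gon: merge 14 vertices and 14 edges, delete both glued faces → V=53, E=107, F=56.
Check: V − E + F = 53 − 107 + 56 = 2.

56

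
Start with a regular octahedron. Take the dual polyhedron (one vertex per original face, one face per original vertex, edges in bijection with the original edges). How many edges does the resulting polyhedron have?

12

The base solid has V = 6, E = 12, F = 8.
The dual swaps V and F and preserves E: V′ = F = 8, E′ = E = 12, F′ = V = 6.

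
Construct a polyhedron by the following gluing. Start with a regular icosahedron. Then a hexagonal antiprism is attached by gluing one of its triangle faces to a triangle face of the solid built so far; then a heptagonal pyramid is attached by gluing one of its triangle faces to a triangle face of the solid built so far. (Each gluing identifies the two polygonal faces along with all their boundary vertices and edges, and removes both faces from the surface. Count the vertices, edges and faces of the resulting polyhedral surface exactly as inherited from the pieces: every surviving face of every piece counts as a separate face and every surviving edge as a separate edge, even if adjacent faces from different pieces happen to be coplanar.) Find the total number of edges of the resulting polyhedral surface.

A regular icosahedron: V=12, E=30, F=20.
Attach a hexagonal antiprism (V=12, E=24, F=14) along a 3-gon: merge 3 vertices and 3 edges, delete both glued faces → V=21, E=51, F=32.
Attach a heptagonal pyramid (V=8, E=14, F=8) along a 3-gon: merge 3 vertices and 3 edges, delete both glued faces → V=26, E=62, F=38.
Check: V − E + F = 26 − 62 + 38 = 2.

62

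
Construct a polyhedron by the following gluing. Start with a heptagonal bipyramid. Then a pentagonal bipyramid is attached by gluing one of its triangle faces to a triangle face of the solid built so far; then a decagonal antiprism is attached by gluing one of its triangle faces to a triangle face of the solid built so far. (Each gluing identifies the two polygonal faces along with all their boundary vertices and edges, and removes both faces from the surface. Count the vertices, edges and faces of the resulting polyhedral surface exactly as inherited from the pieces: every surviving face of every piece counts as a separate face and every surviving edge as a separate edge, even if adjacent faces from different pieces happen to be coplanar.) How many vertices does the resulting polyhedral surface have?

A heptagonal bipyramid: V=9, E=21, F=14.
Attach a pentagonal bipyramid (V=7, E=15, F=10) along a 3-gon: merge 3 vertices and 3 edges, delete both glued faces → V=13, E=33, F=22.
Attach a decagonal antiprism (V=20, E=40, F=22) along a 3-gon: merge 3 vertices and 3 edges, delete both glued faces → V=30, E=70, F=42.
Check: V − E + F = 30 − 70 + 42 = 2.

30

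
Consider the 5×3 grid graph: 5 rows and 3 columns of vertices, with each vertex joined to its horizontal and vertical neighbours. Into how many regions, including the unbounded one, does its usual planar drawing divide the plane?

9

The grid has V = 5·3 = 15 vertices and E = 5·2 + 3·4 = 22 edges.
F = 2 − V + E = 2 − 15 + 22 = 9.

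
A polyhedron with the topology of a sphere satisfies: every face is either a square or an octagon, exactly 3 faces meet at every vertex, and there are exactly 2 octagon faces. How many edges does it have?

24

Let x be the number of squares; then F = 2 + x.
Edge–face incidences: 2E = 8·2 + 4·x = 16 + 4x.
Every vertex has degree 3, so 3V = 2E.
Euler: V − E + F = 2 ⇒ (2E)/3 − E + (2 + x) = 2.
Multiply by 6: 2·(2E) − 3·(2E) + 6·(2 + x) = 12, i.e. 12 + 6x − (16 + 4x) = 12.
Collecting terms: 2x − 4 = 12, so 2x = 16, so x = 8.
Then 2E = 16 + 4·8 = 48, so E = 24, V = 2E/3 = 16, F = 2 + 8 = 10.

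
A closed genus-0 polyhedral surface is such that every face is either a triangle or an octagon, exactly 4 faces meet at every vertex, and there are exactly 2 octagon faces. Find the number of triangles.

16

Let x be the number of triangles; then F = 2 + x.
Edge–face incidences: 2E = 8·2 + 3·x = 16 + 3x.
Every vertex has degree 4, so 4V = 2E.
Euler: V − E + F = 2 ⇒ (2E)/4 − E + (2 + x) = 2.
Multiply by 8: 2·(2E) − 4·(2E) + 8·(2 + x) = 16, i.e. 16 + 8x − 2·(16 + 3x) = 16.
Collecting terms: 2x − 16 = 16, so 2x = 32, so x = 16.
Then 2E = 16 + 3·16 = 64, so E = 32, V = 2E/4 = 16, F = 2 + 16 = 18.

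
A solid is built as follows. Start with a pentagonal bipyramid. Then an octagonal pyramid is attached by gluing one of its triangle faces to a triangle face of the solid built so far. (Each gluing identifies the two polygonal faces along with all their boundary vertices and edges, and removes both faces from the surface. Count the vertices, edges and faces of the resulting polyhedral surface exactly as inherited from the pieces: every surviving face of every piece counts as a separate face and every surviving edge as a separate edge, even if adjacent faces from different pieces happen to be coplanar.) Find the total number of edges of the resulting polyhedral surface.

28

A pentagonal bipyramid: V=7, E=15, F=10.
Attach an octagonal pyramid (V=9, E=16, F=9) along a 3-gon: merge 3 vertices and 3 edges, delete both glued faces → V=13, E=28, F=17.
Check: V − E + F = 13 − 28 + 17 = 2.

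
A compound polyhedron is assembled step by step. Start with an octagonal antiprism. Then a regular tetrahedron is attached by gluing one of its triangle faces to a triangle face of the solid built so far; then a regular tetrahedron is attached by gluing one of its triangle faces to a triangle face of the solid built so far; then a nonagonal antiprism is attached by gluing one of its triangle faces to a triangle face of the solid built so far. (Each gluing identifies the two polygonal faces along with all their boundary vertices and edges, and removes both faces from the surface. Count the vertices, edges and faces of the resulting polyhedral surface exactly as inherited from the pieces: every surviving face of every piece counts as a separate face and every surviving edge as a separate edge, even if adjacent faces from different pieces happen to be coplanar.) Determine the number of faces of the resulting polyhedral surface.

An octagonal antiprism: V=16, E=32, F=18.
Attach a regular tetrahedron (V=4, E=6, F=4) along a 3-gon: merge 3 vertices and 3 edges, delete both glued faces → V=17, E=35, F=20.
Attach a regular tetrahedron (V=4, E=6, F=4) along a 3-gon: merge 3 vertices and 3 edges, delete both glued faces → V=18, E=38, F=22.
Attach a nonagonal antiprism (V=18, E=36, F=20) along a 3-gon: merge 3 vertices and 3 edges, delete both glued faces → V=33, E=71, F=40.
Check: V − E + F = 33 − 71 + 40 = 2.

40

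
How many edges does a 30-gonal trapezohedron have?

The n-trapezohedron (dual of the n-antiprism) has V = 2·30 + 2 = 62, E = 4·30 = 120, F = 2·30 = 60.

120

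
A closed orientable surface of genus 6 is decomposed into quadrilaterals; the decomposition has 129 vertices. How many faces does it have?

139

χ = 2 − 2·6 = -10, and every face is a square so 4F = 2E.
V − E + F = -10 with E = 4F/2 gives 129 − (4/2 − 1)·F = -10, so F = 139 and E = 278.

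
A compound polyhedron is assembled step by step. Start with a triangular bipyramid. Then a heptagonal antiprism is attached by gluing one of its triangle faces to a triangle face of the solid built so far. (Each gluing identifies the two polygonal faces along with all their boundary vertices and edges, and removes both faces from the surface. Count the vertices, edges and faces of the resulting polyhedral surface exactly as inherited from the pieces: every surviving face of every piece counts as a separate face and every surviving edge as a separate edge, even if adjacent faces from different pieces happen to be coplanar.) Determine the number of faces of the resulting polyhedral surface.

20

A triangular bipyramid: V=5, E=9, F=6.
Attach a heptagonal antiprism (V=14, E=28, F=16) along a 3-gon: merge 3 vertices and 3 edges, delete both glued faces → V=16, E=34, F=20.
Check: V − E + F = 16 − 34 + 20 = 2.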